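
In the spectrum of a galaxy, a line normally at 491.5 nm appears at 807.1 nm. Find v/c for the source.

0.459

λ'/λ₀ = 1.6421 > 1 (redshift), so the source is receding.
λ'/λ₀ = √((1 + β)/(1 − β)) for a receding source ⇒ β = (r² − 1)/(r² + 1) with r = λ'/λ₀.
β = (2.6965 − 1)/(2.6965 + 1) ≈ 0.459.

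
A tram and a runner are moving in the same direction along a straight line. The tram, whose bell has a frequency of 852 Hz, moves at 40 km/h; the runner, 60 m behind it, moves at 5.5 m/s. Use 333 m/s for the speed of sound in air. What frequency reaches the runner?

838 Hz

40 km/h = 11.11 m/s.
The runner is behind, so the tram is moving away from it while the runner is moving toward the tram.
With source receding and observer approaching, f' = f · (v + v_o)/(v + v_s).
f' = 852 × (333 + 5.5)/(333 + 11.11) = 852 × 338.5/344.11 ≈ 838 Hz.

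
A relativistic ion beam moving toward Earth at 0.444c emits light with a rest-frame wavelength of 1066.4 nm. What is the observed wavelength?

Relativistic Doppler for wavelength: λ' = λ₀ · √((1 − β)/(1 + β)).
λ' = 1066.4 × √(0.5560/1.4440) = 1066.4 × 0.62052 ≈ 661.7 nm.

661.7 nm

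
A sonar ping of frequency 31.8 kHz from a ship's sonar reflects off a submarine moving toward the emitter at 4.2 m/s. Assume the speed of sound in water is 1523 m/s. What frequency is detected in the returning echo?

At the submarine (a moving observer), f₁ = f₀ · (v + u)/v = 31.8 × 1527.2/1523 ≈ 31.9 kHz.
On reflection it acts as a source moving toward the stationary detector: f₂ = f₁ · v/(v − u) = 31.9 × 1523/1518.8 ≈ 32.0 kHz.

32.0 kHz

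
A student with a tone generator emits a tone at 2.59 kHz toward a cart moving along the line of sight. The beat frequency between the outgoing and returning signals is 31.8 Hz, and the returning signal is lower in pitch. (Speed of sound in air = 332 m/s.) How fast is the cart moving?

2.05 m/s

Double Doppler shift off a moving reflector: f₂ = f₀ · (v + u)/(v − u) (u > 0 toward emitter).
Returning signal is lower, so f₂ = f₀ − Δf = 2590 − 31.8 = 2558.2 Hz.
Rearranging, u = v · (f₂ − f₀)/(f₂ + f₀) = 332 × -31.8/5148.2 ≈ -2.05 m/s.
So the cart is moving at 2.05 m/s away from the emitter.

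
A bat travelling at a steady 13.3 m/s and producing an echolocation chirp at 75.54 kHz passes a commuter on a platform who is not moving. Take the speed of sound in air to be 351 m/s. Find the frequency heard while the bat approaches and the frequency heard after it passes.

Approaching: f₁ = f · v/(v − v_s) = 75.54 × 351/337.7 ≈ 78.5 kHz.
Receding: f₂ = f · v/(v + v_s) = 75.54 × 351/364.3 ≈ 72.8 kHz.

78.5 kHz approaching; 72.8 kHz receding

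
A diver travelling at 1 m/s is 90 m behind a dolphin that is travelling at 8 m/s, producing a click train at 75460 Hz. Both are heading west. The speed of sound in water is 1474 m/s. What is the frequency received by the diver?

75104 Hz

The diver is behind, so the dolphin is moving away from it while the diver is moving toward the dolphin.
Both move, so f' = f · (v + v_o)/(v + v_s).
f' = 75460 × (1474 + 1)/(1474 + 8) = 75460 × 1475/1482 ≈ 75104 Hz.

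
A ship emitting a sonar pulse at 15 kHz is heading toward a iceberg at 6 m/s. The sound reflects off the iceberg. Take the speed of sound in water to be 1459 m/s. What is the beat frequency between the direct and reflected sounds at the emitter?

The iceberg receives the sound from a moving source: f₁ = f₀ · v/(v − v_e) = 15 × 1459/1453 ≈ 15.0619 kHz.
On the return leg the ship is a moving observer: f₂ = f₁ · (v + v_e)/v = 15.0619 × 1465/1459 ≈ 15.1239 kHz.
Beat against the emitted tone (with f₀ = 15000 Hz): |f₂ − f₀| = 2v_e·f₀/(v − v_e) = 2 × 6 × 15000/1453 ≈ 124 Hz.

124 Hz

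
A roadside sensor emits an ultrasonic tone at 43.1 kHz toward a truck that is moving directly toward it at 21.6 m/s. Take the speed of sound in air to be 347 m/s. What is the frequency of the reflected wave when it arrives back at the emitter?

At the truck (a moving observer), f₁ = f₀ · (v + u)/v = 43.1 × 368.6/347 ≈ 45.8 kHz.
On reflection it acts as a source moving toward the stationary detector: f₂ = f₁ · v/(v − u) = 45.8 × 347/325.4 ≈ 48.8 kHz.

48.8 kHz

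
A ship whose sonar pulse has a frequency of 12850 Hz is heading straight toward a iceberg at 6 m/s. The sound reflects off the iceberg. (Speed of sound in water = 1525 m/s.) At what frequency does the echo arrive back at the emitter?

The iceberg receives the sound from a moving source: f₁ = f₀ · v/(v − v_e) = 12850 × 1525/1519 ≈ 12901 Hz.
On the return leg the ship is a moving observer: f₂ = f₁ · (v + v_e)/v = 12901 × 1531/1525 ≈ 12952 Hz.
Equivalently f₂ = f₀ · (v + v_e)/(v − v_e).

12952 Hz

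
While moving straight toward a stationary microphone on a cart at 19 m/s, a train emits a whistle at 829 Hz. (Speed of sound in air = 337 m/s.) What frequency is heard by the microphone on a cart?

Only the source moves, toward the listener, so f' = f · v/(v − v_s).
f' = 829 × 337/(337 − 19) = 829 × 337/318 ≈ 879 Hz.

879 Hz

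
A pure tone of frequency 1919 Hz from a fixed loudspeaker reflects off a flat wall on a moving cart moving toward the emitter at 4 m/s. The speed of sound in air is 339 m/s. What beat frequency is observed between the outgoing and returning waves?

The flat wall on a moving cart first receives the wave as a moving observer: f₁ = f₀ · (v + u)/v = 1919 × (339 + 4)/339 ≈ 1941.6 Hz.
The reflection then acts as a moving source: f₂ = f₁ · v/(v − u) ≈ 1964.8 Hz.
Equivalently f₂ = f₀ · (v + u)/(v − u).
Beat frequency: |f₂ − f₀| = 2u·f₀/(v − u) = 2 × 4 × 1919/335 ≈ 45.8 Hz.

45.8 Hz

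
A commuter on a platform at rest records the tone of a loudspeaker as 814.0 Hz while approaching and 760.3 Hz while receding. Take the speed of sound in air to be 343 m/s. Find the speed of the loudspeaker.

11.7 m/s

f₁/f₂ = (v + v_s)/(v − v_s), so v_s = v · (f₁ − f₂)/(f₁ + f₂).
v_s = 343 × (814.0 − 760.3)/(814.0 + 760.3) = 343 × 53.7/1574.3 ≈ 11.7 m/s.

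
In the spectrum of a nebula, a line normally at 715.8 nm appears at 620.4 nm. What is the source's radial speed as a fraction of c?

λ'/λ₀ = 0.8667 < 1 (blueshift), so the source is approaching.
λ'/λ₀ = √((1 − β)/(1 + β)) for an approaching source ⇒ β = (1 − r²)/(1 + r²) with r = λ'/λ₀.
β = (1 − 0.7512)/(1 + 0.7512) ≈ 0.142.

0.142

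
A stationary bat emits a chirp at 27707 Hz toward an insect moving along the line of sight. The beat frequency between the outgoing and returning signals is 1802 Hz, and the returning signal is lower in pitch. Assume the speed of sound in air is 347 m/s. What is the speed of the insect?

Double Doppler shift off a moving reflector: f₂ = f₀ · (v + u)/(v − u) (u > 0 toward emitter).
Returning signal is lower, so f₂ = f₀ − Δf = 27707 − 1802 = 25905 Hz.
Rearranging, u = v · (f₂ − f₀)/(f₂ + f₀) = 347 × -1802/53612 ≈ -11.7 m/s.
So the insect is moving at 11.7 m/s away from the emitter.

11.7 m/s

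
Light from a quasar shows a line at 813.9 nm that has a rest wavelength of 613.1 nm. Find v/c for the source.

0.276

λ'/λ₀ = 1.3275 > 1 (redshift), so the source is receding.
λ'/λ₀ = √((1 + β)/(1 − β)) for a receding source ⇒ β = (r² − 1)/(r² + 1) with r = λ'/λ₀.
β = (1.7623 − 1)/(1.7623 + 1) ≈ 0.276.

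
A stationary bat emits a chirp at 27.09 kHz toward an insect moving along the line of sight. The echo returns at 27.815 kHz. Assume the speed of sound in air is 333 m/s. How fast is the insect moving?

Double Doppler shift off a moving reflector: f₂ = f₀ · (v + u)/(v − u) (u > 0 toward emitter).
Rearranging, u = v · (f₂ − f₀)/(f₂ + f₀) = 333 × 0.725/54.905 ≈ 4.4 m/s.
So the insect is moving at 4.4 m/s toward the emitter.

4.4 m/s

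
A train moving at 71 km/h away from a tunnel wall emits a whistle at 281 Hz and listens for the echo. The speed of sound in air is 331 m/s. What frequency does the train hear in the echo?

71 km/h = 19.72 m/s.
The tunnel wall receives the sound from a moving source: f₁ = f₀ · v/(v + v_e) = 281 × 331/350.72 ≈ 265 Hz.
On the return leg the train is a moving observer: f₂ = f₁ · (v − v_e)/v = 265 × 311.28/331 ≈ 249 Hz.
Equivalently f₂ = f₀ · (v − v_e)/(v + v_e).

249 Hz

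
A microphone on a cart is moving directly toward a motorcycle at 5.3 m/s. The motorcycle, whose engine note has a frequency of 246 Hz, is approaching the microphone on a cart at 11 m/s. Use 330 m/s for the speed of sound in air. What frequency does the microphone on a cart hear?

259 Hz

Both move, so f' = f · (v + v_o)/(v − v_s).
f' = 246 × (330 + 5.3)/(330 − 11) = 246 × 335.3/319 ≈ 259 Hz.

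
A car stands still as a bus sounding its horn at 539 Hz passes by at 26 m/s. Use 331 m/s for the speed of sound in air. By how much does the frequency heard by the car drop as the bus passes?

Approaching: f₁ = f · v/(v − v_s) = 539 × 331/305 ≈ 584.9 Hz.
Receding: f₂ = f · v/(v + v_s) = 539 × 331/357 ≈ 499.7 Hz.
Drop: f₁ − f₂ = 2f·v·v_s/(v² − v_s²) = 2 × 539 × 331 × 26/(331² − 26²) ≈ 85.2 Hz.

85.2 Hz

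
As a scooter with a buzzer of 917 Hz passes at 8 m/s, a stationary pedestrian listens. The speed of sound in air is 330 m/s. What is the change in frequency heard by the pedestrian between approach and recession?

44.5 Hz

Approaching: f₁ = f · v/(v − v_s) = 917 × 330/322 ≈ 939.8 Hz.
Receding: f₂ = f · v/(v + v_s) = 917 × 330/338 ≈ 895.3 Hz.
Drop: f₁ − f₂ = 2f·v·v_s/(v² − v_s²) = 2 × 917 × 330 × 8/(330² − 8²) ≈ 44.5 Hz.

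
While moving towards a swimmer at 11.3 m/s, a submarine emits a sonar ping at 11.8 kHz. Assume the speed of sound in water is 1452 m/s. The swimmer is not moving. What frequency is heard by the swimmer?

Moving source, stationary observer: f' = f · v/(v − v_s) since the source is approaching.
f' = 11.8 × 1452/(1452 − 11.3) = 11.8 × 1452/1441 ≈ 11.89 kHz.

11.89 kHz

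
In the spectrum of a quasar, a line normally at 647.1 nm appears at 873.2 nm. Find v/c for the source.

0.291

λ'/λ₀ = 1.3494 > 1 (redshift), so the source is receding.
λ'/λ₀ = √((1 + β)/(1 − β)) for a receding source ⇒ β = (r² − 1)/(r² + 1) with r = λ'/λ₀.
β = (1.8209 − 1)/(1.8209 + 1) ≈ 0.291.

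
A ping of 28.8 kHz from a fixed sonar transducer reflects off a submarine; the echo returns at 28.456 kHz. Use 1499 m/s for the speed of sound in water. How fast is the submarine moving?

9.0 m/s

Double Doppler shift off a moving reflector: f₂ = f₀ · (v + u)/(v − u) (u > 0 toward emitter).
Rearranging, u = v · (f₂ − f₀)/(f₂ + f₀) = 1499 × -0.344/57.256 ≈ -9.0 m/s.
So the submarine is moving at 9.0 m/s away from the emitter.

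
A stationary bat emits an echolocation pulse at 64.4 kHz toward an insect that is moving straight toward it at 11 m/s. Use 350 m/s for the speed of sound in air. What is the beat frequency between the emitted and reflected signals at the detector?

The insect first receives the wave as a moving observer: f₁ = f₀ · (v + u)/v = 64.4 × (350 + 11)/350 ≈ 66.42 kHz.
On reflection it acts as a source moving toward the stationary detector: f₂ = f₁ · v/(v − u) = 66.42 × 350/339 ≈ 68.58 kHz.
Beat frequency (with f₀ = 64400 Hz): |f₂ − f₀| = 2u·f₀/(v − u) = 2 × 11 × 64400/339 ≈ 4179 Hz.

4179 Hz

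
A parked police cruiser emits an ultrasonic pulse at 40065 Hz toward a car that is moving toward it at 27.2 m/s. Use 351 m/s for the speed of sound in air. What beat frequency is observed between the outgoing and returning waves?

The car first receives the wave as a moving observer: f₁ = f₀ · (v + u)/v = 40065 × (351 + 27.2)/351 ≈ 43170 Hz.
On reflection it acts as a source moving toward the stationary detector: f₂ = f₁ · v/(v − u) = 43170 × 351/323.8 ≈ 46796 Hz.
Equivalently f₂ = f₀ · (v + u)/(v − u).
Beat frequency: |f₂ − f₀| = 2u·f₀/(v − u) = 2 × 27.2 × 40065/323.8 ≈ 6731 Hz.

6731 Hz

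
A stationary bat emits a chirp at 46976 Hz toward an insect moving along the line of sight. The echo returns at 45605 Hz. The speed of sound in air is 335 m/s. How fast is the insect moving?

Double Doppler shift off a moving reflector: f₂ = f₀ · (v + u)/(v − u) (u > 0 toward emitter).
Rearranging, u = v · (f₂ − f₀)/(f₂ + f₀) = 335 × -1371/92581 ≈ -5.0 m/s.
So the insect is moving at 5.0 m/s away from the emitter.

5.0 m/s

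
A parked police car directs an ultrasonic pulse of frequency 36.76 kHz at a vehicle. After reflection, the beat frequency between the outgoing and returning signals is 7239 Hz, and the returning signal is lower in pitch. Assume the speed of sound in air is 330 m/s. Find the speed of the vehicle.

Double Doppler shift off a moving reflector: f₂ = f₀ · (v + u)/(v − u) (u > 0 toward emitter).
Returning signal is lower, so f₂ = f₀ − Δf = 36760 − 7239 = 29521 Hz.
Rearranging, u = v · (f₂ − f₀)/(f₂ + f₀) = 330 × -7239/66281 ≈ -36 m/s.
So the vehicle is moving at 36 m/s away from the emitter.

36 m/s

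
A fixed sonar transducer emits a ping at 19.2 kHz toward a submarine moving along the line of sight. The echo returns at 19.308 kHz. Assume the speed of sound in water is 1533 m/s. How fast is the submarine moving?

4.3 m/s

Double Doppler shift off a moving reflector: f₂ = f₀ · (v + u)/(v − u) (u > 0 toward emitter).
Rearranging, u = v · (f₂ − f₀)/(f₂ + f₀) = 1533 × 0.108/38.508 ≈ 4.3 m/s.
So the submarine is moving at 4.3 m/s toward the emitter.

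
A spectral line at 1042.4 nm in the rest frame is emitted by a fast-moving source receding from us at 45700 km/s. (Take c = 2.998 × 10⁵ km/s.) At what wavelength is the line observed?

β = v/c = 45700/299800 = 0.1524.
Relativistic Doppler for wavelength: λ' = λ₀ · √((1 + β)/(1 − β)).
λ' = 1042.4 × √(1.1524/0.8476) = 1042.4 × 1.16606 ≈ 1215.5 nm.

1215.5 nm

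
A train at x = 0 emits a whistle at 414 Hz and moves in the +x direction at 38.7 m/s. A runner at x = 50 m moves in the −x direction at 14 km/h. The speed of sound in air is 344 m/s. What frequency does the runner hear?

472 Hz

14 km/h = 3.889 m/s.
The observer lies on the +x side, so the source is heading toward the observer and the observer is heading toward the source.
Both move, so f' = f · (v + v_o)/(v − v_s).
f' = 414 × (344 + 3.889)/(344 − 38.7) = 414 × 347.89/305.3 ≈ 472 Hz.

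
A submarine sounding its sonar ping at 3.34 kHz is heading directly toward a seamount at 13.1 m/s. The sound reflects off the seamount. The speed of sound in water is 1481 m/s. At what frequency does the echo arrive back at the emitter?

The seamount receives the sound from a moving source: f₁ = f₀ · v/(v − v_e) = 3.34 × 1481/1467.9 ≈ 3.37 kHz.
On the return leg the submarine is a moving observer: f₂ = f₁ · (v + v_e)/v = 3.37 × 1494.1/1481 ≈ 3.40 kHz.

3.40 kHz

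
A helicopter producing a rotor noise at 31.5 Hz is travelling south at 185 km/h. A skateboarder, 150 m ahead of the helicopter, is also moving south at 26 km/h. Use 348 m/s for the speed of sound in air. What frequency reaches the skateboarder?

185 km/h = 51.39 m/s; 26 km/h = 7.222 m/s.
The skateboarder is ahead, so the helicopter is moving toward it while the skateboarder is moving away from the helicopter.
Both move, so f' = f · (v − v_o)/(v − v_s).
f' = 31.5 × (348 − 7.222)/(348 − 51.39) = 31.5 × 340.78/296.61 ≈ 36.2 Hz.

36.2 Hz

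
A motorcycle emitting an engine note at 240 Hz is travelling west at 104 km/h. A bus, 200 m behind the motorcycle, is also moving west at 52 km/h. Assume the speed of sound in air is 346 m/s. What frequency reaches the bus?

104 km/h = 28.89 m/s; 52 km/h = 14.44 m/s.
The bus is behind, so the motorcycle is moving away from it while the bus is moving toward the motorcycle.
General Doppler shift: f' = f · (v + v_o)/(v + v_s).
f' = 240 × (346 + 14.44)/(346 + 28.89) = 240 × 360.44/374.89 ≈ 231 Hz.

231 Hz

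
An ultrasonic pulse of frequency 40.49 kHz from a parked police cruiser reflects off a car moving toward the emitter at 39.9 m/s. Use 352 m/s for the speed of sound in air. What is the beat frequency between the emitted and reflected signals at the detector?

10353 Hz

At the car (a moving observer), f₁ = f₀ · (v + u)/v = 40.49 × 391.9/352 ≈ 45.08 kHz.
On reflection it acts as a source moving toward the stationary detector: f₂ = f₁ · v/(v − u) = 45.08 × 352/312.1 ≈ 50.84 kHz.
Beat frequency (with f₀ = 40490 Hz): |f₂ − f₀| = 2u·f₀/(v − u) = 2 × 39.9 × 40490/312.1 ≈ 10353 Hz.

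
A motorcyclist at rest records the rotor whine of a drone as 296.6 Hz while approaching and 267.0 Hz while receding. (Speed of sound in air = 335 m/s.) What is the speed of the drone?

f₁/f₂ = (v + v_s)/(v − v_s), so v_s = v · (f₁ − f₂)/(f₁ + f₂).
v_s = 335 × (296.6 − 267.0)/(296.6 + 267.0) = 335 × 29.6/563.6 ≈ 17.6 m/s.

17.6 m/s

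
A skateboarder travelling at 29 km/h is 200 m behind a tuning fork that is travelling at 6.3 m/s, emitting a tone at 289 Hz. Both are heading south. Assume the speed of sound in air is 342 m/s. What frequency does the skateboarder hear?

290 Hz

29 km/h = 8.056 m/s.
The skateboarder is behind, so the tuning fork is moving away from it while the skateboarder is moving toward the tuning fork.
Both move, so f' = f · (v + v_o)/(v + v_s).
f' = 289 × (342 + 8.056)/(342 + 6.3) = 289 × 350.06/348.3 ≈ 290 Hz.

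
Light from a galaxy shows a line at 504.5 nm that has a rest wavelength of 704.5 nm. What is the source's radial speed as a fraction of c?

λ'/λ₀ = 0.7161 < 1 (blueshift), so the source is approaching.
λ'/λ₀ = √((1 − β)/(1 + β)) for an approaching source ⇒ β = (1 − r²)/(1 + r²) with r = λ'/λ₀.
β = (1 − 0.5128)/(1 + 0.5128) ≈ 0.322.

0.322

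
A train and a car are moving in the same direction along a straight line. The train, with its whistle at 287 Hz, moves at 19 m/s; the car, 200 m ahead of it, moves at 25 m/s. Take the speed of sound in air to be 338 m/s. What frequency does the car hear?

The car is ahead, so the train is moving toward it while the car is moving away from the train.
With source approaching and observer receding, f' = f · (v − v_o)/(v − v_s).
f' = 287 × (338 − 25)/(338 − 19) = 287 × 313/319 ≈ 282 Hz.

282 Hz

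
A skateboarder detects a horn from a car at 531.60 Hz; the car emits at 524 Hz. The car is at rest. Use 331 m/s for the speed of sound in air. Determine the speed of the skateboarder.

f' > f, so the skateboarder is approaching.
f' = f · (v + v_o)/v ⇒ v_o = v · |f'/f − 1|.
v_o = 331 × |531.60/524 − 1| = 331 × 0.0145 ≈ 4.8 m/s.

4.8 m/s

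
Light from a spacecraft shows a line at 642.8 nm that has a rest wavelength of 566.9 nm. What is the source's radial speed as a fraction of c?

0.125

λ'/λ₀ = 1.1339 > 1 (redshift), so the source is receding.
λ'/λ₀ = √((1 + β)/(1 − β)) for a receding source ⇒ β = (r² − 1)/(r² + 1) with r = λ'/λ₀.
β = (1.2857 − 1)/(1.2857 + 1) ≈ 0.125.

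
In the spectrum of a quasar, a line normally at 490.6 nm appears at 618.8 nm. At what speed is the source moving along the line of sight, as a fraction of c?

λ'/λ₀ = 1.2613 > 1 (redshift), so the source is receding.
λ'/λ₀ = √((1 + β)/(1 − β)) for a receding source ⇒ β = (r² − 1)/(r² + 1) with r = λ'/λ₀.
β = (1.5909 − 1)/(1.5909 + 1) ≈ 0.228.

0.228c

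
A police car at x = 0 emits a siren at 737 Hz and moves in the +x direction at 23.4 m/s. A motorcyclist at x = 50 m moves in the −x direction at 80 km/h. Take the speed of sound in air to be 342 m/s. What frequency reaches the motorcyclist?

843 Hz

80 km/h = 22.22 m/s.
The observer lies on the +x side, so the source is heading toward the observer and the observer is heading toward the source.
General Doppler shift: f' = f · (v + v_o)/(v − v_s).
f' = 737 × (342 + 22.22)/(342 − 23.4) = 737 × 364.22/318.6 ≈ 843 Hz.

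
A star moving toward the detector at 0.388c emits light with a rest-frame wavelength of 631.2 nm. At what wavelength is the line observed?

419.1 nm

Relativistic Doppler for wavelength: λ' = λ₀ · √((1 − β)/(1 + β)).
λ' = 631.2 × √(0.6120/1.3880) = 631.2 × 0.66402 ≈ 419.1 nm.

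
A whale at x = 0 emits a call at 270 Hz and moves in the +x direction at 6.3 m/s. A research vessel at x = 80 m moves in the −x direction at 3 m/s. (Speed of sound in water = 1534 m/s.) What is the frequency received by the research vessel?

The observer lies on the +x side, so the source is heading toward the observer and the observer is heading toward the source.
General Doppler shift: f' = f · (v + v_o)/(v − v_s).
f' = 270 × (1534 + 3)/(1534 − 6.3) = 270 × 1537/1527.7 ≈ 272 Hz.

272 Hz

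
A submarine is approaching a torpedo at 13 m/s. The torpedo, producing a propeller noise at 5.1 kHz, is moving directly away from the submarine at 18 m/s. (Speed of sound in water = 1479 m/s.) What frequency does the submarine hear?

With source receding and observer approaching, f' = f · (v + v_o)/(v + v_s).
f' = 5.1 × (1479 + 13)/(1479 + 18) = 5.1 × 1492/1497 ≈ 5.08 kHz.

5.08 kHz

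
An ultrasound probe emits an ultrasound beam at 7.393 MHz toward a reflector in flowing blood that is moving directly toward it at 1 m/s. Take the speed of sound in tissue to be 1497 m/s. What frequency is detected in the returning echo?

7.403 MHz

At the reflector in flowing blood (a moving observer), f₁ = f₀ · (v + u)/v = 7.393 × 1498/1497 ≈ 7.398 MHz.
The reflection then acts as a moving source: f₂ = f₁ · v/(v − u) ≈ 7.403 MHz.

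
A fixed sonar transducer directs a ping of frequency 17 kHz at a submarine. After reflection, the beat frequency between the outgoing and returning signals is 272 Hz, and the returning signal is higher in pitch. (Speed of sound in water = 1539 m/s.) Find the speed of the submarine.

12.2 m/s

Double Doppler shift off a moving reflector: f₂ = f₀ · (v + u)/(v − u) (u > 0 toward emitter).
Returning signal is higher, so f₂ = f₀ + Δf = 17000 + 272 = 17272 Hz.
Rearranging, u = v · (f₂ − f₀)/(f₂ + f₀) = 1539 × 272/34272 ≈ 12.2 m/s.
So the submarine is moving at 12.2 m/s toward the emitter.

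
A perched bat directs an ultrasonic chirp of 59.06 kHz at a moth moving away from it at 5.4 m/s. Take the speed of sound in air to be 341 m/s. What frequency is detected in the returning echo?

At the moth (a moving observer), f₁ = f₀ · (v − u)/v = 59.06 × 335.6/341 ≈ 58.1 kHz.
The reflection then acts as a moving source: f₂ = f₁ · v/(v + u) ≈ 57.2 kHz.

57.2 kHz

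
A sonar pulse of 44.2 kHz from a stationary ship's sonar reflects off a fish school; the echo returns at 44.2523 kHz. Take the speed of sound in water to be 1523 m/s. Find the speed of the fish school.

0.90 m/s

Double Doppler shift off a moving reflector: f₂ = f₀ · (v + u)/(v − u) (u > 0 toward emitter).
Rearranging, u = v · (f₂ − f₀)/(f₂ + f₀) = 1523 × 0.0523/88.4523 ≈ 0.90 m/s.
So the fish school is moving at 0.90 m/s toward the emitter.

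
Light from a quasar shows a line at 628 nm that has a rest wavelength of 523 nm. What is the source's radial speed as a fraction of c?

0.181

λ'/λ₀ = 1.2008 > 1 (redshift), so the source is receding.
λ'/λ₀ = √((1 + β)/(1 − β)) for a receding source ⇒ β = (r² − 1)/(r² + 1) with r = λ'/λ₀.
β = (1.4418 − 1)/(1.4418 + 1) ≈ 0.181.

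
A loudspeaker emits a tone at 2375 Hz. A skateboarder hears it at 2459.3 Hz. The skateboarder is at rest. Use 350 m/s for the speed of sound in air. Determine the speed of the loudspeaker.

f' > f, so the loudspeaker is approaching.
f' = f · v/(v − v_s) ⇒ v_s = v · |1 − f/f'|.
v_s = 350 × |1 − 2375/2459.3| = 350 × 0.03428 ≈ 12.0 m/s.

12.0 m/s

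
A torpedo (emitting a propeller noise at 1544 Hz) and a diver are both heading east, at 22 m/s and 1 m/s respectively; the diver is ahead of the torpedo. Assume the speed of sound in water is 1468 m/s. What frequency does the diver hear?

1566 Hz

The diver is ahead, so the torpedo is moving toward it while the diver is moving away from the torpedo.
General Doppler shift: f' = f · (v − v_o)/(v − v_s).
f' = 1544 × (1468 − 1)/(1468 − 22) = 1544 × 1467/1446 ≈ 1566 Hz.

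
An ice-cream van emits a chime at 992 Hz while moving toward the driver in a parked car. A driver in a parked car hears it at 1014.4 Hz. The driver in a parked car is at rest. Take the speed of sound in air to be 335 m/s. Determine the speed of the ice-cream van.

f' = f · v/(v − v_s) ⇒ v_s = v · |1 − f/f'|.
v_s = 335 × |1 − 992/1014.4| = 335 × 0.02208 ≈ 7.4 m/s.

7.4 m/s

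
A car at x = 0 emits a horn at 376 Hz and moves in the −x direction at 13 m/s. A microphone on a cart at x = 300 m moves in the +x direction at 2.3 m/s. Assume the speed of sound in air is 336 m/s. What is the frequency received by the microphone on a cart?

360 Hz

The observer lies on the +x side, so the source is heading away from the observer and the observer is heading away from the source.
Both move, so f' = f · (v − v_o)/(v + v_s).
f' = 376 × (336 − 2.3)/(336 + 13) = 376 × 333.7/349 ≈ 360 Hz.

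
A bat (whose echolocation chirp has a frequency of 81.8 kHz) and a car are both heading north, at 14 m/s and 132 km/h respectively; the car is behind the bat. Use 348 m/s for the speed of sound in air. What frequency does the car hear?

132 km/h = 36.67 m/s.
The car is behind, so the bat is moving away from it while the car is moving toward the bat.
General Doppler shift: f' = f · (v + v_o)/(v + v_s).
f' = 81.8 × (348 + 36.67)/(348 + 14) = 81.8 × 384.67/362 ≈ 86.9 kHz.

86.9 kHz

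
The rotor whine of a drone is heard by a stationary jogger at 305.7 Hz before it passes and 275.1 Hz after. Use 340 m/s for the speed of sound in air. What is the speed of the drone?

17.9 m/s

f₁/f₂ = (v + v_s)/(v − v_s), so v_s = v · (f₁ − f₂)/(f₁ + f₂).
v_s = 340 × (305.7 − 275.1)/(305.7 + 275.1) = 340 × 30.6/580.8 ≈ 17.9 m/s.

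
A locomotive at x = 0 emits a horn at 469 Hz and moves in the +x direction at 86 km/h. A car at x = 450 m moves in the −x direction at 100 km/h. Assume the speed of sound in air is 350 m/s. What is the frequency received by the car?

543 Hz

86 km/h = 23.89 m/s; 100 km/h = 27.78 m/s.
The observer lies on the +x side, so the source is heading toward the observer and the observer is heading toward the source.
With source approaching and observer approaching, f' = f · (v + v_o)/(v − v_s).
f' = 469 × (350 + 27.78)/(350 − 23.89) = 469 × 377.78/326.11 ≈ 543 Hz.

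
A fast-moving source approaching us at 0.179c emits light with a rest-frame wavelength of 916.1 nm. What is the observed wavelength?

764.5 nm

Relativistic Doppler for wavelength: λ' = λ₀ · √((1 − β)/(1 + β)).
λ' = 916.1 × √(0.8210/1.1790) = 916.1 × 0.83448 ≈ 764.5 nm.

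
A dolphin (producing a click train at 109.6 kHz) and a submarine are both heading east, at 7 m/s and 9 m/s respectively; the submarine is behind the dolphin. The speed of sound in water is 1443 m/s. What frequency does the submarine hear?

109.8 kHz

The submarine is behind, so the dolphin is moving away from it while the submarine is moving toward the dolphin.
General Doppler shift: f' = f · (v + v_o)/(v + v_s).
f' = 109.6 × (1443 + 9)/(1443 + 7) = 109.6 × 1452/1450 ≈ 109.8 kHz.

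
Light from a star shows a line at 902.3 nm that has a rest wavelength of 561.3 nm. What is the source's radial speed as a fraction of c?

λ'/λ₀ = 1.6075 > 1 (redshift), so the source is receding.
λ'/λ₀ = √((1 + β)/(1 − β)) for a receding source ⇒ β = (r² − 1)/(r² + 1) with r = λ'/λ₀.
β = (2.5841 − 1)/(2.5841 + 1) ≈ 0.442.

0.442c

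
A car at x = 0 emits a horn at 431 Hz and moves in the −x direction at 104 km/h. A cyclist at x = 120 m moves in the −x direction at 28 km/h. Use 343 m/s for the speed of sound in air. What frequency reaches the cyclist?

407 Hz

104 km/h = 28.89 m/s; 28 km/h = 7.778 m/s.
The observer lies on the +x side, so the source is heading away from the observer and the observer is heading toward the source.
Both move, so f' = f · (v + v_o)/(v + v_s).
f' = 431 × (343 + 7.778)/(343 + 28.89) = 431 × 350.78/371.89 ≈ 407 Hz.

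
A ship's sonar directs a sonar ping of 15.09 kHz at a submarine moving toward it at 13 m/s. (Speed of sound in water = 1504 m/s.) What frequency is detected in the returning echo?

The submarine first receives the wave as a moving observer: f₁ = f₀ · (v + u)/v = 15.09 × (1504 + 13)/1504 ≈ 15.22 kHz.
The reflection then acts as a moving source: f₂ = f₁ · v/(v − u) ≈ 15.35 kHz.
Equivalently f₂ = f₀ · (v + u)/(v − u).

15.35 kHz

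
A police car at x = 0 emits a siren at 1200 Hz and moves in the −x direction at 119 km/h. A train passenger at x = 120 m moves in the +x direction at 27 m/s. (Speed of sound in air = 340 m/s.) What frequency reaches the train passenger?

119 km/h = 33.06 m/s.
The observer lies on the +x side, so the source is heading away from the observer and the observer is heading away from the source.
Both move, so f' = f · (v − v_o)/(v + v_s).
f' = 1200 × (340 − 27)/(340 + 33.06) = 1200 × 313/373.06 ≈ 1007 Hz.

1007 Hz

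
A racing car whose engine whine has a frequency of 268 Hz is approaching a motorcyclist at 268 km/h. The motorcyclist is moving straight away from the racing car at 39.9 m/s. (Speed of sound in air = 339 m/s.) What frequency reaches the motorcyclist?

303 Hz

268 km/h = 74.44 m/s.
With source approaching and observer receding, f' = f · (v − v_o)/(v − v_s).
f' = 268 × (339 − 39.9)/(339 − 74.44) = 268 × 299.1/264.56 ≈ 303 Hz.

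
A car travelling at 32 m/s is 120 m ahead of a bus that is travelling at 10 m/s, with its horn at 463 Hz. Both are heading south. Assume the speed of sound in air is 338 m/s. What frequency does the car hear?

432 Hz

The car is ahead, so the bus is moving toward it while the car is moving away from the bus.
With source approaching and observer receding, f' = f · (v − v_o)/(v − v_s).
f' = 463 × (338 − 32)/(338 − 10) = 463 × 306/328 ≈ 432 Hz.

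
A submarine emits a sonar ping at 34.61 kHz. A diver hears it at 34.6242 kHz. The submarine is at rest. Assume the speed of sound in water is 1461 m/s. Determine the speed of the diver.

f' > f, so the diver is approaching.
f' = f · (v + v_o)/v ⇒ v_o = v · |f'/f − 1|.
v_o = 1461 × |34.6242/34.61 − 1| = 1461 × 0.0004103 ≈ 0.60 m/s.

0.60 m/s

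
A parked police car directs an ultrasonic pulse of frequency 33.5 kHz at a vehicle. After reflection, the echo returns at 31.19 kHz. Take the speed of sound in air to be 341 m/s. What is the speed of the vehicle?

Double Doppler shift off a moving reflector: f₂ = f₀ · (v + u)/(v − u) (u > 0 toward emitter).
Rearranging, u = v · (f₂ − f₀)/(f₂ + f₀) = 341 × -2.31/64.69 ≈ -12.2 m/s.
So the vehicle is moving at 12.2 m/s away from the emitter.

12.2 m/s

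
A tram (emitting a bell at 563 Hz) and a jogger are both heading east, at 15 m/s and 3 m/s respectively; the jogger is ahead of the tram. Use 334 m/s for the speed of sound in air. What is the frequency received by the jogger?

The jogger is ahead, so the tram is moving toward it while the jogger is moving away from the tram.
With source approaching and observer receding, f' = f · (v − v_o)/(v − v_s).
f' = 563 × (334 − 3)/(334 − 15) = 563 × 331/319 ≈ 584 Hz.

584 Hz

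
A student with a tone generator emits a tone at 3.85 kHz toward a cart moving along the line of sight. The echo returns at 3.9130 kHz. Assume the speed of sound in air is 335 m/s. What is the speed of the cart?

2.72 m/s

Double Doppler shift off a moving reflector: f₂ = f₀ · (v + u)/(v − u) (u > 0 toward emitter).
Rearranging, u = v · (f₂ − f₀)/(f₂ + f₀) = 335 × 0.0630/7.7630 ≈ 2.72 m/s.
So the cart is moving at 2.72 m/s toward the emitter.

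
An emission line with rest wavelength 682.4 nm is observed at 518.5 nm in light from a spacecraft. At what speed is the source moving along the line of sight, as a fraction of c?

0.268

λ'/λ₀ = 0.7598 < 1 (blueshift), so the source is approaching.
λ'/λ₀ = √((1 − β)/(1 + β)) for an approaching source ⇒ β = (1 − r²)/(1 + r²) with r = λ'/λ₀.
β = (1 − 0.5773)/(1 + 0.5773) ≈ 0.268.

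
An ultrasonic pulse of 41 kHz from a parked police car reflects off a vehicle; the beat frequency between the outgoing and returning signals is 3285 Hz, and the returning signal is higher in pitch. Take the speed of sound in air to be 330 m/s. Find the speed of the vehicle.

12.7 m/s

Double Doppler shift off a moving reflector: f₂ = f₀ · (v + u)/(v − u) (u > 0 toward emitter).
Returning signal is higher, so f₂ = f₀ + Δf = 41000 + 3285 = 44285 Hz.
Rearranging, u = v · (f₂ − f₀)/(f₂ + f₀) = 330 × 3285/85285 ≈ 12.7 m/s.
So the vehicle is moving at 12.7 m/s toward the emitter.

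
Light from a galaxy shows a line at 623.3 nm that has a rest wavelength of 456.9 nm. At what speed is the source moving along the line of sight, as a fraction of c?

λ'/λ₀ = 1.3642 > 1 (redshift), so the source is receding.
λ'/λ₀ = √((1 + β)/(1 − β)) for a receding source ⇒ β = (r² − 1)/(r² + 1) with r = λ'/λ₀.
β = (1.8610 − 1)/(1.8610 + 1) ≈ 0.301.

0.301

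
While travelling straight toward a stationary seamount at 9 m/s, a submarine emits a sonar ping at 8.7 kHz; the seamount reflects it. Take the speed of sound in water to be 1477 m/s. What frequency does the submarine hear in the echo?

8.81 kHz

The seamount receives the sound from a moving source: f₁ = f₀ · v/(v − v_e) = 8.7 × 1477/1468 ≈ 8.75 kHz.
On the return leg the submarine is a moving observer: f₂ = f₁ · (v + v_e)/v = 8.75 × 1486/1477 ≈ 8.81 kHz.
Equivalently f₂ = f₀ · (v + v_e)/(v − v_e).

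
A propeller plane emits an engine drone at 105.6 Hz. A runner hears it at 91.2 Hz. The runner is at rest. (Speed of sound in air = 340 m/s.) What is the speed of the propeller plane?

f' < f, so the propeller plane is receding.
f' = f · v/(v + v_s) ⇒ v_s = v · |1 − f/f'|.
v_s = 340 × |1 − 105.6/91.2| = 340 × 0.1579 ≈ 54 m/s.

54 m/s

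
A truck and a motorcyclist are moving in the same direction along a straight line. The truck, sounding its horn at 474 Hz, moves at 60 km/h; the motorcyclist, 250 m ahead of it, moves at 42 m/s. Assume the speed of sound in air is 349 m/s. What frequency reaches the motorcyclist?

60 km/h = 16.67 m/s.
The motorcyclist is ahead, so the truck is moving toward it while the motorcyclist is moving away from the truck.
Both move, so f' = f · (v − v_o)/(v − v_s).
f' = 474 × (349 − 42)/(349 − 16.67) = 474 × 307/332.33 ≈ 438 Hz.

438 Hz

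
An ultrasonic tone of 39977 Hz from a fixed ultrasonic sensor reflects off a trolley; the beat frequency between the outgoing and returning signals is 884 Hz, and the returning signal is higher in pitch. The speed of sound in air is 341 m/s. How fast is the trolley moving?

Double Doppler shift off a moving reflector: f₂ = f₀ · (v + u)/(v − u) (u > 0 toward emitter).
Returning signal is higher, so f₂ = f₀ + Δf = 39977 + 884 = 40861 Hz.
Rearranging, u = v · (f₂ − f₀)/(f₂ + f₀) = 341 × 884/80838 ≈ 3.7 m/s.
So the trolley is moving at 3.7 m/s toward the emitter.

3.7 m/s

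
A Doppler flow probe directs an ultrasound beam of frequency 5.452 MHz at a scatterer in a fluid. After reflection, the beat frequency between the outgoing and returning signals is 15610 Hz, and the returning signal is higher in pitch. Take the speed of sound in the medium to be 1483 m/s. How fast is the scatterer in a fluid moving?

Double Doppler shift off a moving reflector: f₂ = f₀ · (v + u)/(v − u) (u > 0 toward emitter).
Returning signal is higher, so f₂ = f₀ + Δf = 5452000 + 15610 = 5467610 Hz.
Rearranging, u = v · (f₂ − f₀)/(f₂ + f₀) = 1483 × 15610/10919610 ≈ 2.12 m/s.
So the scatterer in a fluid is moving at 2.12 m/s toward the emitter.

2.12 m/s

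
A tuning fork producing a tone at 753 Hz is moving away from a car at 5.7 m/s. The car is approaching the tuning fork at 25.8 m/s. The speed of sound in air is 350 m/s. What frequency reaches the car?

With source receding and observer approaching, f' = f · (v + v_o)/(v + v_s).
f' = 753 × (350 + 25.8)/(350 + 5.7) = 753 × 375.8/355.7 ≈ 796 Hz.

796 Hz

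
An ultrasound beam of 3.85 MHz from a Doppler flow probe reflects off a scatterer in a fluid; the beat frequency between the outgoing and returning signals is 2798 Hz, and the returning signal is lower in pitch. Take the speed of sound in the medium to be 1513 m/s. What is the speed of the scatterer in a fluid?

0.55 m/s

Double Doppler shift off a moving reflector: f₂ = f₀ · (v + u)/(v − u) (u > 0 toward emitter).
Returning signal is lower, so f₂ = f₀ − Δf = 3850000 − 2798 = 3847202 Hz.
Rearranging, u = v · (f₂ − f₀)/(f₂ + f₀) = 1513 × -2798/7697202 ≈ -0.55 m/s.
So the scatterer in a fluid is moving at 0.55 m/s away from the emitter.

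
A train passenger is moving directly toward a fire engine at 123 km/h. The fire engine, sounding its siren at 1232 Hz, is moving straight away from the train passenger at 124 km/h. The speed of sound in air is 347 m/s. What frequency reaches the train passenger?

124 km/h = 34.44 m/s; 123 km/h = 34.17 m/s.
With source receding and observer approaching, f' = f · (v + v_o)/(v + v_s).
f' = 1232 × (347 + 34.17)/(347 + 34.44) = 1232 × 381.17/381.44 ≈ 1231 Hz.

1231 Hz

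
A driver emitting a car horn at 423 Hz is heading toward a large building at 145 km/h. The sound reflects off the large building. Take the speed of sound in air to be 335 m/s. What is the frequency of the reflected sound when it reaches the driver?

145 km/h = 40.28 m/s.
The large building receives the sound from a moving source: f₁ = f₀ · v/(v − v_e) = 423 × 335/294.72 ≈ 481 Hz.
On the return leg the driver is a moving observer: f₂ = f₁ · (v + v_e)/v = 481 × 375.28/335 ≈ 539 Hz.
Equivalently f₂ = f₀ · (v + v_e)/(v − v_e).

539 Hz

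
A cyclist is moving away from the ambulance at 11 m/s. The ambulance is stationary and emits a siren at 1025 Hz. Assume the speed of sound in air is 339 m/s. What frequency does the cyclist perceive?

Only the observer moves, away from the source, so f' = f · (v − v_o)/v.
f' = 1025 × (339 − 11)/339 = 1025 × 328/339 ≈ 992 Hz.

992 Hz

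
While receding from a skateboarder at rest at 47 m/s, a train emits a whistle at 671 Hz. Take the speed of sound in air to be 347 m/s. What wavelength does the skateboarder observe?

58.7 cm

Only the source moves, away from the listener, so f' = f · v/(v + v_s).
f' = 671 × 347/(347 + 47) ≈ 591 Hz.
λ' = v/f' = 347/590.957 ≈ 58.7 cm.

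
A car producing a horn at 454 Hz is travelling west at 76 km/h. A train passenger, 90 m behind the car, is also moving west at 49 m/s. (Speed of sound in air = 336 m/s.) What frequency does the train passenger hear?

489 Hz

76 km/h = 21.11 m/s.
The train passenger is behind, so the car is moving away from it while the train passenger is moving toward the car.
With source receding and observer approaching, f' = f · (v + v_o)/(v + v_s).
f' = 454 × (336 + 49)/(336 + 21.11) = 454 × 385/357.11 ≈ 489 Hz.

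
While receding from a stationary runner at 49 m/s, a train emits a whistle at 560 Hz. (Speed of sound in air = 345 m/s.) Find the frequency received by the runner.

490 Hz

Only the source moves, away from the listener, so f' = f · v/(v + v_s).
f' = 560 × 345/(345 + 49) = 560 × 345/394 ≈ 490 Hz.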